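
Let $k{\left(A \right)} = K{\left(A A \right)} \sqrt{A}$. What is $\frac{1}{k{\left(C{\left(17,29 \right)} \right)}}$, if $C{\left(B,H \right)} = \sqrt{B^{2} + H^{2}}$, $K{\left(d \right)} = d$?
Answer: $\frac{1130^{\frac{3}{4}}}{1276900} \approx 0.00015263$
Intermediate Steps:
$k{\left(A \right)} = A^{\frac{5}{2}}$ ($k{\left(A \right)} = A A \sqrt{A} = A^{2} \sqrt{A} = A^{\frac{5}{2}}$)
$\frac{1}{k{\left(C{\left(17,29 \right)} \right)}} = \frac{1}{\left(\sqrt{17^{2} + 29^{2}}\right)^{\frac{5}{2}}} = \frac{1}{\left(\sqrt{289 + 841}\right)^{\frac{5}{2}}} = \frac{1}{\left(\sqrt{1130}\right)^{\frac{5}{2}}} = \frac{1}{1130 \sqrt[4]{1130}} = \frac{1130^{\frac{3}{4}}}{1276900}$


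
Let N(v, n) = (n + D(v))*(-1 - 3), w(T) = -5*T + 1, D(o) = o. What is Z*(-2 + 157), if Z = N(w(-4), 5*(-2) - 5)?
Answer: -3720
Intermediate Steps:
w(T) = 1 - 5*T
N(v, n) = -4*n - 4*v (N(v, n) = (n + v)*(-1 - 3) = (n + v)*(-4) = -4*n - 4*v)
Z = -24 (Z = -4*(5*(-2) - 5) - 4*(1 - 5*(-4)) = -4*(-10 - 5) - 4*(1 + 20) = -4*(-15) - 4*21 = 60 - 84 = -24)
Z*(-2 + 157) = -24*(-2 + 157) = -24*155 = -3720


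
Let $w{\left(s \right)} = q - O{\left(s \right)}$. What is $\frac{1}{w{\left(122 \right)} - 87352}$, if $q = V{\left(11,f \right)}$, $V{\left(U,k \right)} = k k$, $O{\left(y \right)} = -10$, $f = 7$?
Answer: $- \frac{1}{87293} \approx -1.1456 \cdot 10^{-5}$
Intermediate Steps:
$V{\left(U,k \right)} = k^{2}$
$q = 49$ ($q = 7^{2} = 49$)
$w{\left(s \right)} = 59$ ($w{\left(s \right)} = 49 - -10 = 49 + 10 = 59$)
$\frac{1}{w{\left(122 \right)} - 87352} = \frac{1}{59 - 87352} = \frac{1}{-87293} = - \frac{1}{87293}$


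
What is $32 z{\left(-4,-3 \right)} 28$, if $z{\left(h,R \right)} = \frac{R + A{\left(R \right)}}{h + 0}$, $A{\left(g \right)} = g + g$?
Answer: $2016$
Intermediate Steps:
$A{\left(g \right)} = 2 g$
$z{\left(h,R \right)} = \frac{3 R}{h}$ ($z{\left(h,R \right)} = \frac{R + 2 R}{h + 0} = \frac{3 R}{h}$)
$32 z{\left(-4,-3 \right)} 28 = 32 \cdot 3 \left(-3\right) \frac{1}{-4} \cdot 28 = 32 \cdot 3 \left(-3\right) \left(- \frac{1}{4}\right) 28 = 32 \cdot \frac{9}{4} \cdot 28 = 72 \cdot 28 = 2016$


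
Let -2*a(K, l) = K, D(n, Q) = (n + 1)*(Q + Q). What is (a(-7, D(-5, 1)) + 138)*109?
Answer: 30847/2 ≈ 15424.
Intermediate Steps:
D(n, Q) = 2*Q*(1 + n) (D(n, Q) = (1 + n)*(2*Q) = 2*Q*(1 + n))
a(K, l) = -K/2
(a(-7, D(-5, 1)) + 138)*109 = (-½*(-7) + 138)*109 = (7/2 + 138)*109 = (283/2)*109 = 30847/2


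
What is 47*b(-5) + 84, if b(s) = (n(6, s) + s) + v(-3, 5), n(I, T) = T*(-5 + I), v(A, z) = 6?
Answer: -104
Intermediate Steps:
b(s) = 6 + 2*s (b(s) = (s*(-5 + 6) + s) + 6 = (s*1 + s) + 6 = (s + s) + 6 = 2*s + 6 = 6 + 2*s)
47*b(-5) + 84 = 47*(6 + 2*(-5)) + 84 = 47*(6 - 10) + 84 = 47*(-4) + 84 = -188 + 84 = -104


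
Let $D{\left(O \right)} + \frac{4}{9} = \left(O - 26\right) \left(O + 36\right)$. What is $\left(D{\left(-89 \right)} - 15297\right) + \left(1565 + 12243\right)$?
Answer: $\frac{41450}{9} \approx 4605.6$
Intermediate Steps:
$D{\left(O \right)} = - \frac{4}{9} + \left(-26 + O\right) \left(36 + O\right)$ ($D{\left(O \right)} = - \frac{4}{9} + \left(O - 26\right) \left(O + 36\right) = - \frac{4}{9} + \left(-26 + O\right) \left(36 + O\right)$)
$\left(D{\left(-89 \right)} - 15297\right) + \left(1565 + 12243\right) = \left(\left(- \frac{8428}{9} + \left(-89\right)^{2} + 10 \left(-89\right)\right) - 15297\right) + \left(1565 + 12243\right) = \left(\left(- \frac{8428}{9} + 7921 - 890\right) - 15297\right) + 13808 = \left(\frac{54851}{9} - 15297\right) + 13808 = - \frac{82822}{9} + 13808 = \frac{41450}{9}$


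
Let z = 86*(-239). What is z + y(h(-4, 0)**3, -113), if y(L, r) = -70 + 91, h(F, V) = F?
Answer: -20533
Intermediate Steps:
y(L, r) = 21
z = -20554
z + y(h(-4, 0)**3, -113) = -20554 + 21 = -20533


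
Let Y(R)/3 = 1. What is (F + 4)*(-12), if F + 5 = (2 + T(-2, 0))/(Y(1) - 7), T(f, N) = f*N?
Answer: 18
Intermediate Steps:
Y(R) = 3 (Y(R) = 3*1 = 3)
T(f, N) = N*f
F = -11/2 (F = -5 + (2 + 0*(-2))/(3 - 7) = -5 + (2 + 0)/(-4) = -5 + 2*(-¼) = -5 - ½ = -11/2 ≈ -5.5000)
(F + 4)*(-12) = (-11/2 + 4)*(-12) = -3/2*(-12) = 18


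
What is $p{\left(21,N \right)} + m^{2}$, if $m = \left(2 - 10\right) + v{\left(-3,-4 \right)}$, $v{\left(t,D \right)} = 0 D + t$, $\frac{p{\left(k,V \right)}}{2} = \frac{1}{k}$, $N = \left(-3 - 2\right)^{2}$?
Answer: $\frac{2543}{21} \approx 121.1$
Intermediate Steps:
$N = 25$ ($N = \left(-5\right)^{2} = 25$)
$p{\left(k,V \right)} = \frac{2}{k}$
$v{\left(t,D \right)} = t$ ($v{\left(t,D \right)} = 0 + t = t$)
$m = -11$ ($m = \left(2 - 10\right) - 3 = -8 - 3 = -11$)
$p{\left(21,N \right)} + m^{2} = \frac{2}{21} + \left(-11\right)^{2} = 2 \cdot \frac{1}{21} + 121 = \frac{2}{21} + 121 = \frac{2543}{21}$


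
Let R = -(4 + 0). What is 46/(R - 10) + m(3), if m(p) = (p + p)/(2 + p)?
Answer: -73/35 ≈ -2.0857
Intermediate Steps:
m(p) = 2*p/(2 + p) (m(p) = (2*p)/(2 + p) = 2*p/(2 + p))
R = -4 (R = -1*4 = -4)
46/(R - 10) + m(3) = 46/(-4 - 10) + 2*3/(2 + 3) = 46/(-14) + 2*3/5 = 46*(-1/14) + 2*3*(⅕) = -23/7 + 6/5 = -73/35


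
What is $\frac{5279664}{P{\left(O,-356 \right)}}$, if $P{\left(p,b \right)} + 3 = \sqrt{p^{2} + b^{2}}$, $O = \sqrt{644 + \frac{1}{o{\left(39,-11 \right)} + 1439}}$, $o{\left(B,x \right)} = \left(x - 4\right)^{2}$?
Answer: $\frac{26356082688}{211945345} + \frac{42237312 \sqrt{5510968346}}{211945345} \approx 14918.0$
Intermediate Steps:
$o{\left(B,x \right)} = \left(-4 + x\right)^{2}$
$O = \frac{\sqrt{27862042}}{208}$ ($O = \sqrt{644 + \frac{1}{\left(-4 - 11\right)^{2} + 1439}} = \sqrt{644 + \frac{1}{\left(-15\right)^{2} + 1439}} = \sqrt{644 + \frac{1}{225 + 1439}} = \sqrt{644 + \frac{1}{1664}} = \sqrt{\frac{1071617}{1664}} = \frac{\sqrt{27862042}}{208} \approx 25.377$)
$P{\left(p,b \right)} = -3 + \sqrt{b^{2} + p^{2}}$ ($P{\left(p,b \right)} = -3 + \sqrt{p^{2} + b^{2}} = -3 + \sqrt{b^{2} + p^{2}}$)
$\frac{5279664}{P{\left(O,-356 \right)}} = \frac{5279664}{-3 + \sqrt{\left(-356\right)^{2} + \left(\frac{\sqrt{27862042}}{208}\right)^{2}}} = \frac{5279664}{-3 + \sqrt{126736 + \frac{1071617}{1664}}} = \frac{5279664}{-3 + \sqrt{\frac{211960321}{1664}}} = \frac{5279664}{-3 + \frac{\sqrt{5510968346}}{208}}$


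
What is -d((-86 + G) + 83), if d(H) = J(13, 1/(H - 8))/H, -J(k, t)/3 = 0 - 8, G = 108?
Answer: -8/35 ≈ -0.22857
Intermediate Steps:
J(k, t) = 24 (J(k, t) = -3*(0 - 8) = -3*(-8) = 24)
d(H) = 24/H
-d((-86 + G) + 83) = -24/((-86 + 108) + 83) = -24/(22 + 83) = -24/105 = -1*8/35 = -8/35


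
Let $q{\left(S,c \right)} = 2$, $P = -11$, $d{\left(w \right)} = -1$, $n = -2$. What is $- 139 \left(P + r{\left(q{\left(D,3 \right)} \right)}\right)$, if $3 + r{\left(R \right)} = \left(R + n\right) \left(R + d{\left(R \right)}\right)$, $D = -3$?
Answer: $1946$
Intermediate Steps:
$r{\left(R \right)} = -3 + \left(-1 + R\right) \left(-2 + R\right)$ ($r{\left(R \right)} = -3 + \left(R - 2\right) \left(R - 1\right) = -3 + \left(-2 + R\right) \left(-1 + R\right) = -3 + \left(-1 + R\right) \left(-2 + R\right)$)
$- 139 \left(P + r{\left(q{\left(D,3 \right)} \right)}\right) = - 139 \left(-11 - \left(7 - 4\right)\right) = - 139 \left(-11 - 3\right) = \left(-139\right) \left(-14\right) = 1946$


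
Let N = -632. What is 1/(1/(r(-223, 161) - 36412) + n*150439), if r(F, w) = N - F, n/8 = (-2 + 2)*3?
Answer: -36821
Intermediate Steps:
n = 0 (n = 8*((-2 + 2)*3) = 8*(0*3) = 8*0 = 0)
r(F, w) = -632 - F
1/(1/(r(-223, 161) - 36412) + n*150439) = 1/(1/((-632 - 1*(-223)) - 36412) + 0*150439) = 1/(1/((-632 + 223) - 36412) + 0) = 1/(1/(-409 - 36412) + 0) = 1/(1/(-36821) + 0) = 1/(-1/36821 + 0) = 1/(-1/36821) = -36821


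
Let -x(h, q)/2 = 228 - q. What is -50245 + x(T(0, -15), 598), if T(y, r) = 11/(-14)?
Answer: -49505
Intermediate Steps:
T(y, r) = -11/14 (T(y, r) = 11*(-1/14) = -11/14)
x(h, q) = -456 + 2*q (x(h, q) = -2*(228 - q) = -456 + 2*q)
-50245 + x(T(0, -15), 598) = -50245 + (-456 + 2*598) = -50245 + (-456 + 1196) = -50245 + 740 = -49505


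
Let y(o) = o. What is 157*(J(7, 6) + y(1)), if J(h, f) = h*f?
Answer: 6751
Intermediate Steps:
J(h, f) = f*h
157*(J(7, 6) + y(1)) = 157*(6*7 + 1) = 157*(42 + 1) = 157*43 = 6751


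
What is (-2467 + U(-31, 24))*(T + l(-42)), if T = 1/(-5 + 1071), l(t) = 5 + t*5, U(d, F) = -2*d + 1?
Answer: 262671858/533 ≈ 4.9282e+5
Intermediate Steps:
U(d, F) = 1 - 2*d
l(t) = 5 + 5*t
T = 1/1066 ≈ 0.00093809
(-2467 + U(-31, 24))*(T + l(-42)) = (-2467 + (1 - 2*(-31)))*(1/1066 + (5 + 5*(-42))) = (-2467 + (1 + 62))*(1/1066 + (5 - 210)) = (-2467 + 63)*(1/1066 - 205) = -2404*(-218529/1066) = 262671858/533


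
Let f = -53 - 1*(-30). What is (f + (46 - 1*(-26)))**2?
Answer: 2401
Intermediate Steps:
f = -23 (f = -53 + 30 = -23)
(f + (46 - 1*(-26)))**2 = (-23 + (46 - 1*(-26)))**2 = (-23 + (46 + 26))**2 = (-23 + 72)**2 = 49**2 = 2401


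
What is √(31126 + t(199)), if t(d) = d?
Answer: 5*√1253 ≈ 176.99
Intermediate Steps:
√(31126 + t(199)) = √(31126 + 199) = √31325 = 5*√1253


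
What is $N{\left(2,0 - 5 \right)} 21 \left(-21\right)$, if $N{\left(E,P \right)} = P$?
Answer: $2205$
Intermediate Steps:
$N{\left(2,0 - 5 \right)} 21 \left(-21\right) = \left(0 - 5\right) 21 \left(-21\right) = \left(-5\right) 21 \left(-21\right) = \left(-105\right) \left(-21\right) = 2205$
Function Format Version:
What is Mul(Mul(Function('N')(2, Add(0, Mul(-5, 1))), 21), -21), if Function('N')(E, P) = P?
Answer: 2205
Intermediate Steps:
Mul(Mul(Function('N')(2, Add(0, Mul(-5, 1))), 21), -21) = Mul(Mul(Add(0, Mul(-5, 1)), 21), -21) = Mul(Mul(Add(0, -5), 21), -21) = Mul(Mul(-5, 21), -21) = Mul(-105, -21) = 2205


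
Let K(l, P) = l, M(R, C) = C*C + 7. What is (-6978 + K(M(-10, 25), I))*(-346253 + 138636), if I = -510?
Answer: 1317537482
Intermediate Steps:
M(R, C) = 7 + C² (M(R, C) = C² + 7 = 7 + C²)
(-6978 + K(M(-10, 25), I))*(-346253 + 138636) = (-6978 + (7 + 25²))*(-346253 + 138636) = (-6978 + (7 + 625))*(-207617) = (-6978 + 632)*(-207617) = -6346*(-207617) = 1317537482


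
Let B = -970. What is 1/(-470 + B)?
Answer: -1/1440 ≈ -0.00069444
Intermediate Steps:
1/(-470 + B) = 1/(-470 - 970) = 1/(-1440) = -1/1440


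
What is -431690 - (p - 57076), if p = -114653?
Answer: -259961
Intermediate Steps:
-431690 - (p - 57076) = -431690 - (-114653 - 57076) = -431690 - 1*(-171729) = -431690 + 171729 = -259961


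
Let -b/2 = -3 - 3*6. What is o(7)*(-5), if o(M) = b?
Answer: -210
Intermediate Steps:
b = 42 (b = -2*(-3 - 3*6) = -2*(-3 - 18) = -2*(-21) = 42)
o(M) = 42
o(7)*(-5) = 42*(-5) = -210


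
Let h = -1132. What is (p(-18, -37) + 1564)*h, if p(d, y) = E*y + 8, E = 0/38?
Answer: -1779504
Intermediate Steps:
E = 0 (E = 0*(1/38) = 0)
p(d, y) = 8 (p(d, y) = 0*y + 8 = 0 + 8 = 8)
(p(-18, -37) + 1564)*h = (8 + 1564)*(-1132) = 1572*(-1132) = -1779504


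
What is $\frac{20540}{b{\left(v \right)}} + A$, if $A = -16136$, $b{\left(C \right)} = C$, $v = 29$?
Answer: $- \frac{447404}{29} \approx -15428.0$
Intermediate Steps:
$\frac{20540}{b{\left(v \right)}} + A = \frac{20540}{29} - 16136 = - \frac{447404}{29}$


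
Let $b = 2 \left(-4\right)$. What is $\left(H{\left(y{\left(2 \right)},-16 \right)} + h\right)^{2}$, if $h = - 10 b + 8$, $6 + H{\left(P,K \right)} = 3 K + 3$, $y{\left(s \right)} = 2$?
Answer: $1369$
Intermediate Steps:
$b = -8$
$H{\left(P,K \right)} = -3 + 3 K$ ($H{\left(P,K \right)} = -6 + \left(3 K + 3\right) = -6 + \left(3 + 3 K\right) = -3 + 3 K$)
$h = 88$ ($h = \left(-10\right) \left(-8\right) + 8 = 80 + 8 = 88$)
$\left(H{\left(y{\left(2 \right)},-16 \right)} + h\right)^{2} = \left(\left(-3 + 3 \left(-16\right)\right) + 88\right)^{2} = \left(\left(-3 - 48\right) + 88\right)^{2} = \left(-51 + 88\right)^{2} = 37^{2} = 1369$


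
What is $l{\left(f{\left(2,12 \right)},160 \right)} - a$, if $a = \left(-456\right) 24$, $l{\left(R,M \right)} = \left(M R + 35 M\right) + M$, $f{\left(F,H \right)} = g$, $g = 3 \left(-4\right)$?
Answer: $14784$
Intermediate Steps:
$g = -12$
$f{\left(F,H \right)} = -12$
$l{\left(R,M \right)} = 36 M + M R$ ($l{\left(R,M \right)} = \left(35 M + M R\right) + M = 36 M + M R$)
$a = -10944$
$l{\left(f{\left(2,12 \right)},160 \right)} - a = 160 \left(36 - 12\right) - -10944 = 160 \cdot 24 + 10944 = 3840 + 10944 = 14784$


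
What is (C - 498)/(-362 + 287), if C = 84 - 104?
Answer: 518/75 ≈ 6.9067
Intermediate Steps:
C = -20
(C - 498)/(-362 + 287) = (-20 - 498)/(-362 + 287) = -518/(-75) = -518*(-1/75) = 518/75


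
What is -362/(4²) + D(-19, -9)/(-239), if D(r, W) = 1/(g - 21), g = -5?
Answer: -562363/24856 ≈ -22.625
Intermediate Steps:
D(r, W) = -1/26 (D(r, W) = 1/(-5 - 21) = 1/(-26) = -1/26)
-362/(4²) + D(-19, -9)/(-239) = -362/(4²) - 1/26/(-239) = -362/16 - 1/26*(-1/239) = -362*1/16 + 1/6214 = -181/8 + 1/6214 = -562363/24856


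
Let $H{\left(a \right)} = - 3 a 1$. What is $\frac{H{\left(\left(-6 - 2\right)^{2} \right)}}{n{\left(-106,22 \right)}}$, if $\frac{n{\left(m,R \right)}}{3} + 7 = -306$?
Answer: $\frac{64}{313} \approx 0.20447$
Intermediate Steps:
$n{\left(m,R \right)} = -939$ ($n{\left(m,R \right)} = -21 + 3 \left(-306\right) = -21 - 918 = -939$)
$H{\left(a \right)} = - 3 a$
$\frac{H{\left(\left(-6 - 2\right)^{2} \right)}}{n{\left(-106,22 \right)}} = \frac{\left(-3\right) \left(-6 - 2\right)^{2}}{-939} = - 3 \left(-8\right)^{2} \left(- \frac{1}{939}\right) = \left(-3\right) 64 \left(- \frac{1}{939}\right) = \left(-192\right) \left(- \frac{1}{939}\right) = \frac{64}{313}$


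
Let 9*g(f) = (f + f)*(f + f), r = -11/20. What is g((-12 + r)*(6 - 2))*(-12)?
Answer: -1008016/75 ≈ -13440.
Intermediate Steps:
r = -11/20 (r = -11*1/20 = -11/20 ≈ -0.55000)
g(f) = 4*f**2/9 (g(f) = ((f + f)*(f + f))/9 = ((2*f)*(2*f))/9 = (4*f**2)/9 = 4*f**2/9)
g((-12 + r)*(6 - 2))*(-12) = (4*((-12 - 11/20)*(6 - 2))**2/9)*(-12) = (4*(-251/20*4)**2/9)*(-12) = (4*(-251/5)**2/9)*(-12) = ((4/9)*(63001/25))*(-12) = (252004/225)*(-12) = -1008016/75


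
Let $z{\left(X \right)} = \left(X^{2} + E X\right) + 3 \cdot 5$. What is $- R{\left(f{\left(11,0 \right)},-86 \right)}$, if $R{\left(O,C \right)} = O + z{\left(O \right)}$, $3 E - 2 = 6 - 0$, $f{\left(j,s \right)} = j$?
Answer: $- \frac{529}{3} \approx -176.33$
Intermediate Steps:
$E = \frac{8}{3}$ ($E = \frac{2}{3} + \frac{6 - 0}{3} = \frac{2}{3} + \frac{6 + 0}{3} = \frac{2}{3} + \frac{1}{3} \cdot 6 = \frac{2}{3} + 2 = \frac{8}{3} \approx 2.6667$)
$z{\left(X \right)} = 15 + X^{2} + \frac{8 X}{3}$ ($z{\left(X \right)} = \left(X^{2} + \frac{8 X}{3}\right) + 3 \cdot 5 = \left(X^{2} + \frac{8 X}{3}\right) + 15 = 15 + X^{2} + \frac{8 X}{3}$)
$R{\left(O,C \right)} = 15 + O^{2} + \frac{11 O}{3}$ ($R{\left(O,C \right)} = O + \left(15 + O^{2} + \frac{8 O}{3}\right) = 15 + O^{2} + \frac{11 O}{3}$)
$- R{\left(f{\left(11,0 \right)},-86 \right)} = - (15 + 11^{2} + \frac{11}{3} \cdot 11) = - (15 + 121 + \frac{121}{3}) = \left(-1\right) \frac{529}{3} = - \frac{529}{3}$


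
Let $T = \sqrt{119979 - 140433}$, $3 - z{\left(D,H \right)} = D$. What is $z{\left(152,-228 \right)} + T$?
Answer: $-149 + i \sqrt{20454} \approx -149.0 + 143.02 i$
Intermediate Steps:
$z{\left(D,H \right)} = 3 - D$
$T = i \sqrt{20454}$ ($T = \sqrt{-20454} = i \sqrt{20454} \approx 143.02 i$)
$z{\left(152,-228 \right)} + T = \left(3 - 152\right) + i \sqrt{20454} = -149 + i \sqrt{20454}$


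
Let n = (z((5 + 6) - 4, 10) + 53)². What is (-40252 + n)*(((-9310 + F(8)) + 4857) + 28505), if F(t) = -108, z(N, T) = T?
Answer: -868760152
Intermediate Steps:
n = 3969 (n = (10 + 53)² = 63² = 3969)
(-40252 + n)*(((-9310 + F(8)) + 4857) + 28505) = (-40252 + 3969)*(((-9310 - 108) + 4857) + 28505) = -36283*((-9418 + 4857) + 28505) = -36283*(-4561 + 28505) = -36283*23944 = -868760152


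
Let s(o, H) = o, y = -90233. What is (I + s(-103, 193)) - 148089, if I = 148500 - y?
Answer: 90541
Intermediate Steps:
I = 238733 (I = 148500 - 1*(-90233) = 148500 + 90233 = 238733)
(I + s(-103, 193)) - 148089 = (238733 - 103) - 148089 = 238630 - 148089 = 90541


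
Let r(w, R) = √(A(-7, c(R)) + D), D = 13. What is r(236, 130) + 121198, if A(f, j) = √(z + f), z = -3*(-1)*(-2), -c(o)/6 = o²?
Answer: 121198 + √(13 + I*√13) ≈ 1.212e+5 + 0.49535*I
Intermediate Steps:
c(o) = -6*o²
z = -6 (z = 3*(-2) = -6)
A(f, j) = √(-6 + f)
r(w, R) = √(13 + I*√13) (r(w, R) = √(√(-6 - 7) + 13) = √(√(-13) + 13) = √(I*√13 + 13) = √(13 + I*√13))
r(236, 130) + 121198 = √(13 + I*√13) + 121198 = 121198 + √(13 + I*√13)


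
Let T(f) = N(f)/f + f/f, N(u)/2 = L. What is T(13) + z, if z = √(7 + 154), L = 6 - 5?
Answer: 15/13 + √161 ≈ 13.842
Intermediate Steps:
L = 1
N(u) = 2 (N(u) = 2*1 = 2)
T(f) = 1 + 2/f (T(f) = 2/f + f/f = 2/f + 1 = 1 + 2/f)
z = √161 ≈ 12.689
T(13) + z = (2 + 13)/13 + √161 = (1/13)*15 + √161 = 15/13 + √161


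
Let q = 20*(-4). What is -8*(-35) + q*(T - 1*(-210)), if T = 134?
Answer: -27240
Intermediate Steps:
q = -80
-8*(-35) + q*(T - 1*(-210)) = -8*(-35) - 80*(134 - 1*(-210)) = 280 - 80*(134 + 210) = 280 - 80*344 = 280 - 27520 = -27240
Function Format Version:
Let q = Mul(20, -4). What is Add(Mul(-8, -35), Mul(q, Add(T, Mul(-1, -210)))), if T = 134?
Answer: -27240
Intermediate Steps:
q = -80
Add(Mul(-8, -35), Mul(q, Add(T, Mul(-1, -210)))) = Add(Mul(-8, -35), Mul(-80, Add(134, Mul(-1, -210)))) = Add(280, Mul(-80, Add(134, 210))) = Add(280, Mul(-80, 344)) = Add(280, -27520) = -27240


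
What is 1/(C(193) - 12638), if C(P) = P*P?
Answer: 1/24611 ≈ 4.0632e-5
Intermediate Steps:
C(P) = P²
1/(C(193) - 12638) = 1/(193² - 12638) = 1/(37249 - 12638) = 1/24611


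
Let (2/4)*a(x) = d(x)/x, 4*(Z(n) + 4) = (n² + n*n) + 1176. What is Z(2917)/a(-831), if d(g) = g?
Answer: 8509469/4 ≈ 2.1274e+6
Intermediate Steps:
Z(n) = 290 + n²/2 (Z(n) = -4 + ((n² + n*n) + 1176)/4 = -4 + ((n² + n²) + 1176)/4 = -4 + (2*n² + 1176)/4 = -4 + (1176 + 2*n²)/4 = -4 + (294 + n²/2) = 290 + n²/2)
a(x) = 2 (a(x) = 2*(x/x) = 2*1 = 2)
Z(2917)/a(-831) = (290 + (½)*2917²)/2 = (290 + (½)*8508889)*(½) = (290 + 8508889/2)*(½) = (8509469/2)*(½) = 8509469/4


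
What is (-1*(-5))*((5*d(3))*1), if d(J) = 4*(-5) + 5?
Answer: -375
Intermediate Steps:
d(J) = -15 (d(J) = -20 + 5 = -15)
(-1*(-5))*((5*d(3))*1) = (-1*(-5))*((5*(-15))*1) = 5*(-75*1) = 5*(-75) = -375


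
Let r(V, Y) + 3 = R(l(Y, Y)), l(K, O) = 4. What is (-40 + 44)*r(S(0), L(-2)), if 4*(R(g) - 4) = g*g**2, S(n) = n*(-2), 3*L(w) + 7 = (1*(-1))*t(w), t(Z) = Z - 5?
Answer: 68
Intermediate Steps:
t(Z) = -5 + Z
L(w) = -2/3 - w/3 (L(w) = -7/3 + ((1*(-1))*(-5 + w))/3 = -7/3 + (-(-5 + w))/3 = -7/3 + (5 - w)/3 = -7/3 + (5/3 - w/3) = -2/3 - w/3)
S(n) = -2*n
R(g) = 4 + g**3/4 (R(g) = 4 + (g*g**2)/4 = 4 + g**3/4)
r(V, Y) = 17 (r(V, Y) = -3 + (4 + (1/4)*4**3) = -3 + (4 + (1/4)*64) = -3 + (4 + 16) = -3 + 20 = 17)
(-40 + 44)*r(S(0), L(-2)) = (-40 + 44)*17 = 4*17 = 68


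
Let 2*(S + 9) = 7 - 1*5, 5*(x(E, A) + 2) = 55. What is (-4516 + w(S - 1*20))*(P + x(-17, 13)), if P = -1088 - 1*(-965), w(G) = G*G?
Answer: 425448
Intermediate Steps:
x(E, A) = 9 (x(E, A) = -2 + (⅕)*55 = -2 + 11 = 9)
S = -8 (S = -9 + (7 - 1*5)/2 = -9 + (7 - 5)/2 = -9 + (½)*2 = -9 + 1 = -8)
w(G) = G²
P = -123 (P = -1088 + 965 = -123)
(-4516 + w(S - 1*20))*(P + x(-17, 13)) = (-4516 + (-8 - 1*20)²)*(-123 + 9) = (-4516 + (-8 - 20)²)*(-114) = (-4516 + (-28)²)*(-114) = (-4516 + 784)*(-114) = -3732*(-114) = 425448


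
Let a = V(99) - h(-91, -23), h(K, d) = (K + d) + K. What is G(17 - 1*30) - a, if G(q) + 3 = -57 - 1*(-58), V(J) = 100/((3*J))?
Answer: -61579/297 ≈ -207.34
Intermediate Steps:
h(K, d) = d + 2*K
V(J) = 100/(3*J) (V(J) = 100*(1/(3*J)) = 100/(3*J))
a = 60985/297 (a = (100/3)/99 - (-23 + 2*(-91)) = (100/3)*(1/99) - (-23 - 182) = 100/297 - 1*(-205) = 100/297 + 205 = 60985/297 ≈ 205.34)
G(q) = -2 (G(q) = -3 + (-57 - 1*(-58)) = -3 + (-57 + 58) = -3 + 1 = -2)
G(17 - 1*30) - a = -2 - 1*60985/297 = -2 - 60985/297 = -61579/297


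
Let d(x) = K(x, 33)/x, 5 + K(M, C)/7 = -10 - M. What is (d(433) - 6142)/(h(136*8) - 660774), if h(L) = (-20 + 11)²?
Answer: 2662622/286080069 ≈ 0.0093073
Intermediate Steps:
K(M, C) = -105 - 7*M (K(M, C) = -35 + 7*(-10 - M) = -35 + (-70 - 7*M) = -105 - 7*M)
d(x) = (-105 - 7*x)/x
h(L) = 81 (h(L) = (-9)² = 81)
(d(433) - 6142)/(h(136*8) - 660774) = ((-7 - 105/433) - 6142)/(81 - 660774) = ((-7 - 105*1/433) - 6142)/(-660693) = ((-7 - 105/433) - 6142)*(-1/660693) = (-3136/433 - 6142)*(-1/660693) = -2662622/433*(-1/660693) = 2662622/286080069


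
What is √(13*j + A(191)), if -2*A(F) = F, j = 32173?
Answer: 3*√185846/2 ≈ 646.65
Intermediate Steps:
A(F) = -F/2
√(13*j + A(191)) = √(13*32173 - ½*191) = √(418249 - 191/2) = √(836307/2) = 3*√185846/2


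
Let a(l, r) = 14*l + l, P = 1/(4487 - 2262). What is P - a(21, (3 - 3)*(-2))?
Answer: -700874/2225 ≈ -315.00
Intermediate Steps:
P = 1/2225 ≈ 0.00044944
a(l, r) = 15*l
P - a(21, (3 - 3)*(-2)) = 1/2225 - 15*21 = 1/2225 - 1*315 = 1/2225 - 315 = -700874/2225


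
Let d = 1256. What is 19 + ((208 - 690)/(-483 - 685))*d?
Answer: 39224/73 ≈ 537.32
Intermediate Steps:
19 + ((208 - 690)/(-483 - 685))*d = 19 + ((208 - 690)/(-483 - 685))*1256 = 19 - 482/(-1168)*1256 = 19 - 482*(-1/1168)*1256 = 19 + (241/584)*1256 = 19 + 37837/73 = 39224/73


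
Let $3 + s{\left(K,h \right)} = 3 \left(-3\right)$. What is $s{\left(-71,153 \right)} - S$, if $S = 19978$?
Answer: $-19990$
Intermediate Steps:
$s{\left(K,h \right)} = -12$ ($s{\left(K,h \right)} = -3 + 3 \left(-3\right) = -3 - 9 = -12$)
$s{\left(-71,153 \right)} - S = -12 - 19978 = -19990$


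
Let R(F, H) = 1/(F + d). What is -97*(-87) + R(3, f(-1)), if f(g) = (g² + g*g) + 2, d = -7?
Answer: 33755/4 ≈ 8438.8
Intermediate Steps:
f(g) = 2 + 2*g² (f(g) = (g² + g²) + 2 = 2*g² + 2 = 2 + 2*g²)
R(F, H) = 1/(-7 + F) (R(F, H) = 1/(F - 7) = 1/(-7 + F))
-97*(-87) + R(3, f(-1)) = -97*(-87) + 1/(-7 + 3) = 8439 + 1/(-4) = 8439 - ¼ = 33755/4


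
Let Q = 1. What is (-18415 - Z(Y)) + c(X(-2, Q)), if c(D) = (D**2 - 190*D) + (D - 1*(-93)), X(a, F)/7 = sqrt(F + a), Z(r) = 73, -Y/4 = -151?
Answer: -18444 - 1323*I ≈ -18444.0 - 1323.0*I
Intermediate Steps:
Y = 604 (Y = -4*(-151) = 604)
X(a, F) = 7*sqrt(F + a)
c(D) = 93 + D**2 - 189*D (c(D) = (D**2 - 190*D) + (D + 93) = (D**2 - 190*D) + (93 + D) = 93 + D**2 - 189*D)
(-18415 - Z(Y)) + c(X(-2, Q)) = (-18415 - 1*73) + (93 + (7*sqrt(1 - 2))**2 - 1323*sqrt(1 - 2)) = (-18415 - 73) + (93 + (7*sqrt(-1))**2 - 1323*sqrt(-1)) = -18488 + (93 + (7*I)**2 - 1323*I) = -18488 + (93 - 49 - 1323*I) = -18488 + (44 - 1323*I) = -18444 - 1323*I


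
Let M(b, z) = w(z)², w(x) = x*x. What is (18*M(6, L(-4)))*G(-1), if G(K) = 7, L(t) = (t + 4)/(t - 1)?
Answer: 0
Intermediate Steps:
w(x) = x²
L(t) = (4 + t)/(-1 + t)
M(b, z) = z⁴ (M(b, z) = (z²)² = z⁴)
(18*M(6, L(-4)))*G(-1) = (18*((4 - 4)/(-1 - 4))⁴)*7 = (18*(0/(-5))⁴)*7 = (18*(-⅕*0)⁴)*7 = (18*0⁴)*7 = (18*0)*7 = 0*7 = 0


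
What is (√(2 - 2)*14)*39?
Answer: 0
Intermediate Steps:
(√(2 - 2)*14)*39 = (√0*14)*39 = (0*14)*39 = 0*39 = 0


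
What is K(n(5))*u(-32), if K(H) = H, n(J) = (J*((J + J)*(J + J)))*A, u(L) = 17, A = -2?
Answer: -17000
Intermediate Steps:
n(J) = -8*J**3 (n(J) = (J*((J + J)*(J + J)))*(-2) = (J*((2*J)*(2*J)))*(-2) = (J*(4*J**2))*(-2) = (4*J**3)*(-2) = -8*J**3)
K(n(5))*u(-32) = -8*5**3*17 = -8*125*17 = -1000*17 = -17000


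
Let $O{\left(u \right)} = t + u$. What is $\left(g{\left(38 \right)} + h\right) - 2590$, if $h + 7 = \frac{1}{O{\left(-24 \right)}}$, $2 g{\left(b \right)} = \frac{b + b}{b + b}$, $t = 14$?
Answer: $- \frac{12983}{5} \approx -2596.6$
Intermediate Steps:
$O{\left(u \right)} = 14 + u$
$g{\left(b \right)} = \frac{1}{2}$ ($g{\left(b \right)} = \frac{\left(b + b\right) \frac{1}{b + b}}{2} = \frac{2 b \frac{1}{2 b}}{2} = \frac{1}{2} \cdot 1 = \frac{1}{2}$)
$h = - \frac{71}{10}$ ($h = -7 + \frac{1}{14 - 24} = -7 + \frac{1}{-10} = -7 - \frac{1}{10} = - \frac{71}{10} \approx -7.1$)
$\left(g{\left(38 \right)} + h\right) - 2590 = \left(\frac{1}{2} - \frac{71}{10}\right) - 2590 = - \frac{33}{5} - 2590 = - \frac{12983}{5}$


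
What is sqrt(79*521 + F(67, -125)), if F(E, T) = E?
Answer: sqrt(41226) ≈ 203.04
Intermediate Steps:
sqrt(79*521 + F(67, -125)) = sqrt(79*521 + 67) = sqrt(41159 + 67) = sqrt(41226)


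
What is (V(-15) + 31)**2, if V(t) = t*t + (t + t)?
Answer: 51076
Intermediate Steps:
V(t) = t**2 + 2*t
(V(-15) + 31)**2 = (-15*(2 - 15) + 31)**2 = (-15*(-13) + 31)**2 = (195 + 31)**2 = 226**2 = 51076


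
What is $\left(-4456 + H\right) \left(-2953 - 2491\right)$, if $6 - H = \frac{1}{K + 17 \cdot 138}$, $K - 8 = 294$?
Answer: $\frac{16037480961}{662} \approx 2.4226 \cdot 10^{7}$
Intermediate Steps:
$K = 302$ ($K = 8 + 294 = 302$)
$H = \frac{15887}{2648}$ ($H = 6 - \frac{1}{302 + 17 \cdot 138} = 6 - \frac{1}{302 + 2346} = 6 - \frac{1}{2648} = \frac{15887}{2648} \approx 5.9996$)
$\left(-4456 + H\right) \left(-2953 - 2491\right) = \left(-4456 + \frac{15887}{2648}\right) \left(-2953 - 2491\right) = \left(- \frac{11783601}{2648}\right) \left(-5444\right) = \frac{16037480961}{662}$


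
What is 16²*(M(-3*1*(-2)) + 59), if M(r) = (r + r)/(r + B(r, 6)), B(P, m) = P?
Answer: 15360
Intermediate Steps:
M(r) = 1 (M(r) = (r + r)/(r + r) = (2*r)/((2*r)) = (2*r)*(1/(2*r)) = 1)
16²*(M(-3*1*(-2)) + 59) = 16²*(1 + 59) = 256*60 = 15360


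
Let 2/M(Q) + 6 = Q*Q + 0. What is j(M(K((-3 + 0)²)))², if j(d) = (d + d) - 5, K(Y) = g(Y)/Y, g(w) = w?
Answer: 841/25 ≈ 33.640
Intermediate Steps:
K(Y) = 1 (K(Y) = Y/Y = 1)
M(Q) = 2/(-6 + Q²) (M(Q) = 2/(-6 + (Q*Q + 0)) = 2/(-6 + (Q² + 0)) = 2/(-6 + Q²))
j(d) = -5 + 2*d (j(d) = 2*d - 5 = -5 + 2*d)
j(M(K((-3 + 0)²)))² = (-5 + 2*(2/(-6 + 1²)))² = (-5 + 2*(2/(-6 + 1)))² = (-5 + 2*(2/(-5)))² = (-5 + 2*(2*(-⅕)))² = (-5 + 2*(-⅖))² = (-5 - ⅘)² = (-29/5)² = 841/25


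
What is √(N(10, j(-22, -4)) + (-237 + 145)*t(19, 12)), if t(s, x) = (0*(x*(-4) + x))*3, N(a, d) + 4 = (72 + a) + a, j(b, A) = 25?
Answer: 2*√22 ≈ 9.3808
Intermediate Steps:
N(a, d) = 68 + 2*a (N(a, d) = -4 + ((72 + a) + a) = -4 + (72 + 2*a) = 68 + 2*a)
t(s, x) = 0 (t(s, x) = (0*(-4*x + x))*3 = (0*(-3*x))*3 = 0*3 = 0)
√(N(10, j(-22, -4)) + (-237 + 145)*t(19, 12)) = √((68 + 2*10) + (-237 + 145)*0) = √((68 + 20) - 92*0) = √(88 + 0) = √88 = 2*√22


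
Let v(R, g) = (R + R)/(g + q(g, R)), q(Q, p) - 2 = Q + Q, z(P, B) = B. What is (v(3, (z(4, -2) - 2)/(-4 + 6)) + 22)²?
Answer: 1681/4 ≈ 420.25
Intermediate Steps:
q(Q, p) = 2 + 2*Q (q(Q, p) = 2 + (Q + Q) = 2 + 2*Q)
v(R, g) = 2*R/(2 + 3*g) (v(R, g) = (R + R)/(g + (2 + 2*g)) = (2*R)/(2 + 3*g) = 2*R/(2 + 3*g))
(v(3, (z(4, -2) - 2)/(-4 + 6)) + 22)² = (2*3/(2 + 3*((-2 - 2)/(-4 + 6))) + 22)² = (2*3/(2 + 3*(-4/2)) + 22)² = (2*3/(2 + 3*(-4*½)) + 22)² = (2*3/(2 + 3*(-2)) + 22)² = (2*3/(2 - 6) + 22)² = (2*3/(-4) + 22)² = (2*3*(-¼) + 22)² = (-3/2 + 22)² = (41/2)² = 1681/4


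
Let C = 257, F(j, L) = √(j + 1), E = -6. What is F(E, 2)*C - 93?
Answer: -93 + 257*I*√5 ≈ -93.0 + 574.67*I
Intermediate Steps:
F(j, L) = √(1 + j)
F(E, 2)*C - 93 = √(1 - 6)*257 - 93 = √(-5)*257 - 93 = (I*√5)*257 - 93 = 257*I*√5 - 93 = -93 + 257*I*√5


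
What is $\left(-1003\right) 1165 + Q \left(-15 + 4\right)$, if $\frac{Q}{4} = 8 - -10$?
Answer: $-1169287$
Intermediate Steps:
$Q = 72$ ($Q = 4 \left(8 - -10\right) = 4 \left(8 + 10\right) = 4 \cdot 18 = 72$)
$\left(-1003\right) 1165 + Q \left(-15 + 4\right) = \left(-1003\right) 1165 + 72 \left(-15 + 4\right) = -1168495 + 72 \left(-11\right) = -1168495 - 792 = -1169287$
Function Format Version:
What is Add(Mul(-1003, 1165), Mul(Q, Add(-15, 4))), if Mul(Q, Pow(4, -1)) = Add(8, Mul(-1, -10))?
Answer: -1169287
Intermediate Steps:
Q = 72 (Q = Mul(4, Add(8, Mul(-1, -10))) = Mul(4, Add(8, 10)) = Mul(4, 18) = 72)
Add(Mul(-1003, 1165), Mul(Q, Add(-15, 4))) = Add(Mul(-1003, 1165), Mul(72, Add(-15, 4))) = Add(-1168495, Mul(72, -11)) = Add(-1168495, -792) = -1169287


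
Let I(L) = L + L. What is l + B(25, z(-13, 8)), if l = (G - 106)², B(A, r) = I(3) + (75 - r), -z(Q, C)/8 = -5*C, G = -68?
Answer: 30037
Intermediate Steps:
I(L) = 2*L
z(Q, C) = 40*C (z(Q, C) = -(-40)*C = 40*C)
B(A, r) = 81 - r (B(A, r) = 2*3 + (75 - r) = 6 + (75 - r) = 81 - r)
l = 30276 (l = (-68 - 106)² = (-174)² = 30276)
l + B(25, z(-13, 8)) = 30276 + (81 - 40*8) = 30276 + (81 - 1*320) = 30276 + (81 - 320) = 30276 - 239 = 30037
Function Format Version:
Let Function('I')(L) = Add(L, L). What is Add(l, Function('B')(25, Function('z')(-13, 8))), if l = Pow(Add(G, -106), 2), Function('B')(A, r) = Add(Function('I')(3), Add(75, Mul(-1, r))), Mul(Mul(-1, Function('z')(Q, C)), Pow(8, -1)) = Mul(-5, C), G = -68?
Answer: 30037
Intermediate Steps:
Function('I')(L) = Mul(2, L)
Function('z')(Q, C) = Mul(40, C) (Function('z')(Q, C) = Mul(-8, Mul(-5, C)) = Mul(40, C))
Function('B')(A, r) = Add(81, Mul(-1, r)) (Function('B')(A, r) = Add(Mul(2, 3), Add(75, Mul(-1, r))) = Add(6, Add(75, Mul(-1, r))) = Add(81, Mul(-1, r)))
l = 30276 (l = Pow(Add(-68, -106), 2) = Pow(-174, 2) = 30276)
Add(l, Function('B')(25, Function('z')(-13, 8))) = Add(30276, Add(81, Mul(-1, Mul(40, 8)))) = Add(30276, Add(81, Mul(-1, 320))) = Add(30276, Add(81, -320)) = Add(30276, -239) = 30037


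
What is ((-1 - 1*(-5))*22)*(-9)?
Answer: -792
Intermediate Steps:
((-1 - 1*(-5))*22)*(-9) = ((-1 + 5)*22)*(-9) = (4*22)*(-9) = 88*(-9) = -792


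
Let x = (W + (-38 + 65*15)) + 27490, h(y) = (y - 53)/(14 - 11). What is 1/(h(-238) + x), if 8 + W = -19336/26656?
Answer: 3332/94366487 ≈ 3.5309e-5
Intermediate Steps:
W = -29073/3332 (W = -8 - 19336/26656 = -8 - 19336*1/26656 = -8 - 2417/3332 = -29073/3332 ≈ -8.7254)
h(y) = -53/3 + y/3 (h(y) = (-53 + y)/3 = (-53 + y)*(⅓) = -53/3 + y/3)
x = 94689691/3332 (x = (-29073/3332 + (-38 + 65*15)) + 27490 = (-29073/3332 + (-38 + 975)) + 27490 = (-29073/3332 + 937) + 27490 = 3093011/3332 + 27490 = 94689691/3332 ≈ 28418.)
1/(h(-238) + x) = 1/((-53/3 + (⅓)*(-238)) + 94689691/3332) = 1/((-53/3 - 238/3) + 94689691/3332) = 1/(-97 + 94689691/3332) = 1/(94366487/3332) = 3332/94366487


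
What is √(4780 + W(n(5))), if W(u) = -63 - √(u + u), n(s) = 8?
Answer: √4713 ≈ 68.651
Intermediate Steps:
W(u) = -63 - √2*√u (W(u) = -63 - √(2*u) = -63 - √2*√u)
√(4780 + W(n(5))) = √(4780 + (-63 - √2*√8)) = √(4780 + (-63 - √2*2*√2)) = √(4780 + (-63 - 4)) = √(4780 - 67) = √4713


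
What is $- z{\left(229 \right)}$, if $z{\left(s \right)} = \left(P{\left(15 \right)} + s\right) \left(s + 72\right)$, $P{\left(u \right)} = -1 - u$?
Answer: $-64113$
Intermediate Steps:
$z{\left(s \right)} = \left(-16 + s\right) \left(72 + s\right)$ ($z{\left(s \right)} = \left(\left(-1 - 15\right) + s\right) \left(s + 72\right) = \left(\left(-1 - 15\right) + s\right) \left(72 + s\right) = \left(-16 + s\right) \left(72 + s\right)$)
$- z{\left(229 \right)} = - (-1152 + 229^{2} + 56 \cdot 229) = - (-1152 + 52441 + 12824) = \left(-1\right) 64113 = -64113$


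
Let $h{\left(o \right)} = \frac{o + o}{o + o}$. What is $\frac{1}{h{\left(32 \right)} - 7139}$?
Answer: $- \frac{1}{7138} \approx -0.0001401$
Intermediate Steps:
$h{\left(o \right)} = 1$ ($h{\left(o \right)} = \frac{2 o}{2 o} = 2 o \frac{1}{2 o} = 1$)
$\frac{1}{h{\left(32 \right)} - 7139} = \frac{1}{1 - 7139} = \frac{1}{-7138} = - \frac{1}{7138}$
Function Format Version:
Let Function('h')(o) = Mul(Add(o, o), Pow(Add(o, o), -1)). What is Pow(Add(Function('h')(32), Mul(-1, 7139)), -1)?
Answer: Rational(-1, 7138) ≈ -0.00014010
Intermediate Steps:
Function('h')(o) = 1 (Function('h')(o) = Mul(Mul(2, o), Pow(Mul(2, o), -1)) = Mul(Mul(2, o), Mul(Rational(1, 2), Pow(o, -1))) = 1)
Pow(Add(Function('h')(32), Mul(-1, 7139)), -1) = Pow(Add(1, Mul(-1, 7139)), -1) = Pow(Add(1, -7139), -1) = Pow(-7138, -1) = Rational(-1, 7138)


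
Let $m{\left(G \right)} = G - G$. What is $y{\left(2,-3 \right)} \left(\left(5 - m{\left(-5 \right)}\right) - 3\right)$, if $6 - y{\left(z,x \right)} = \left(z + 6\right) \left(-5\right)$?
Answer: $92$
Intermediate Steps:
$m{\left(G \right)} = 0$
$y{\left(z,x \right)} = 36 + 5 z$ ($y{\left(z,x \right)} = 6 - \left(z + 6\right) \left(-5\right) = 6 - \left(6 + z\right) \left(-5\right) = 6 - \left(-30 - 5 z\right) = 6 + \left(30 + 5 z\right) = 36 + 5 z$)
$y{\left(2,-3 \right)} \left(\left(5 - m{\left(-5 \right)}\right) - 3\right) = \left(36 + 5 \cdot 2\right) \left(\left(5 - 0\right) - 3\right) = \left(36 + 10\right) \left(\left(5 + 0\right) - 3\right) = 46 \left(5 - 3\right) = 46 \cdot 2 = 92$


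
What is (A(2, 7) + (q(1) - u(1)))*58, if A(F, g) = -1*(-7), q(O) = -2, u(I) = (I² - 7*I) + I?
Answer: 580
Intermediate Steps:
u(I) = I² - 6*I
A(F, g) = 7
(A(2, 7) + (q(1) - u(1)))*58 = (7 + (-2 - (-6 + 1)))*58 = (7 + (-2 - (-5)))*58 = (7 + (-2 - 1*(-5)))*58 = (7 + (-2 + 5))*58 = (7 + 3)*58 = 10*58 = 580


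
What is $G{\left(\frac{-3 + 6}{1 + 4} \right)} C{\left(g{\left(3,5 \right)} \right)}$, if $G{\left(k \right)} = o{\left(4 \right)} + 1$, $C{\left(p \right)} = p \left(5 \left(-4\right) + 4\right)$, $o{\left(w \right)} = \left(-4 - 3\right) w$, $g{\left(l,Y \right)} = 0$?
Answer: $0$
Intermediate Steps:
$o{\left(w \right)} = - 7 w$
$C{\left(p \right)} = - 16 p$ ($C{\left(p \right)} = p \left(-20 + 4\right) = p \left(-16\right) = - 16 p$)
$G{\left(k \right)} = -27$ ($G{\left(k \right)} = \left(-7\right) 4 + 1 = -28 + 1 = -27$)
$G{\left(\frac{-3 + 6}{1 + 4} \right)} C{\left(g{\left(3,5 \right)} \right)} = - 27 \left(\left(-16\right) 0\right) = \left(-27\right) 0 = 0$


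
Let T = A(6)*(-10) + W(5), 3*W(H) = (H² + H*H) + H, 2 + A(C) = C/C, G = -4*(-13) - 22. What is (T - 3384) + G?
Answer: -9977/3 ≈ -3325.7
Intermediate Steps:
G = 30 (G = 52 - 22 = 30)
A(C) = -1 (A(C) = -2 + C/C = -2 + 1 = -1)
W(H) = H/3 + 2*H²/3 (W(H) = ((H² + H*H) + H)/3 = ((H² + H²) + H)/3 = (2*H² + H)/3 = (H + 2*H²)/3 = H/3 + 2*H²/3)
T = 85/3 (T = -1*(-10) + (⅓)*5*(1 + 2*5) = 10 + (⅓)*5*(1 + 10) = 10 + (⅓)*5*11 = 10 + 55/3 = 85/3 ≈ 28.333)
(T - 3384) + G = (85/3 - 3384) + 30 = -10067/3 + 30 = -9977/3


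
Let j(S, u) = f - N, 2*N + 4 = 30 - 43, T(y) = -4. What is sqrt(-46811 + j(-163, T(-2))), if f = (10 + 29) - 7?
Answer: 7*I*sqrt(3818)/2 ≈ 216.26*I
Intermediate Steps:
f = 32 (f = 39 - 7 = 32)
N = -17/2 (N = -2 + (30 - 43)/2 = -2 + (1/2)*(-13) = -2 - 13/2 = -17/2 ≈ -8.5000)
j(S, u) = 81/2 (j(S, u) = 32 - 1*(-17/2) = 32 + 17/2 = 81/2)
sqrt(-46811 + j(-163, T(-2))) = sqrt(-46811 + 81/2) = sqrt(-93541/2) = 7*I*sqrt(3818)/2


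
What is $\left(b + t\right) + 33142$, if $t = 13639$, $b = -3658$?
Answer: $43123$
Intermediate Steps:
$\left(b + t\right) + 33142 = \left(-3658 + 13639\right) + 33142 = 9981 + 33142 = 43123$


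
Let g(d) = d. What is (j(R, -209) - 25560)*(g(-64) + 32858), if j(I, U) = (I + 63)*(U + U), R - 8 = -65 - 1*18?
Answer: -673719936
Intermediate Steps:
R = -75 (R = 8 + (-65 - 1*18) = 8 + (-65 - 18) = 8 - 83 = -75)
j(I, U) = 2*U*(63 + I) (j(I, U) = (63 + I)*(2*U) = 2*U*(63 + I))
(j(R, -209) - 25560)*(g(-64) + 32858) = (2*(-209)*(63 - 75) - 25560)*(-64 + 32858) = (2*(-209)*(-12) - 25560)*32794 = (5016 - 25560)*32794 = -20544*32794 = -673719936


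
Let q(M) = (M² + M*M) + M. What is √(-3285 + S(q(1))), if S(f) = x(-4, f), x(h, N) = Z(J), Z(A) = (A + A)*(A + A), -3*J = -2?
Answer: I*√29549/3 ≈ 57.299*I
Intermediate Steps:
J = ⅔ (J = -⅓*(-2) = ⅔ ≈ 0.66667)
Z(A) = 4*A² (Z(A) = (2*A)*(2*A) = 4*A²)
x(h, N) = 16/9 (x(h, N) = 4*(⅔)² = 4*(4/9) = 16/9)
q(M) = M + 2*M² (q(M) = (M² + M²) + M = 2*M² + M = M + 2*M²)
S(f) = 16/9
√(-3285 + S(q(1))) = √(-3285 + 16/9) = √(-29549/9) = I*√29549/3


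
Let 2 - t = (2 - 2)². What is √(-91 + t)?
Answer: I*√89 ≈ 9.434*I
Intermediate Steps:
t = 2 (t = 2 - (2 - 2)² = 2 - 1*0² = 2 - 1*0 = 2 + 0 = 2)
√(-91 + t) = √(-91 + 2) = √(-89) = I*√89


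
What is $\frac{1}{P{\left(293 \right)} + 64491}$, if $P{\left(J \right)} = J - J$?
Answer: $\frac{1}{64491} \approx 1.5506 \cdot 10^{-5}$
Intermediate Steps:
$P{\left(J \right)} = 0$
$\frac{1}{P{\left(293 \right)} + 64491} = \frac{1}{0 + 64491} = \frac{1}{64491}$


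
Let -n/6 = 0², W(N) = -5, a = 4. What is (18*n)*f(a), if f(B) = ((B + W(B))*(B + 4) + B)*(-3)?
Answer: 0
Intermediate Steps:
n = 0 (n = -6*0² = -6*0 = 0)
f(B) = -3*B - 3*(-5 + B)*(4 + B) (f(B) = ((B - 5)*(B + 4) + B)*(-3) = ((-5 + B)*(4 + B) + B)*(-3) = (B + (-5 + B)*(4 + B))*(-3) = -3*B - 3*(-5 + B)*(4 + B))
(18*n)*f(a) = (18*0)*(60 - 3*4²) = 0*(60 - 3*16) = 0*(60 - 48) = 0*12 = 0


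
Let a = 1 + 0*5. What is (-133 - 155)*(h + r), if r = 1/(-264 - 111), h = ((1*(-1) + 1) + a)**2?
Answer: -35904/125 ≈ -287.23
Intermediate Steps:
a = 1 (a = 1 + 0 = 1)
h = 1 (h = ((1*(-1) + 1) + 1)**2 = ((-1 + 1) + 1)**2 = (0 + 1)**2 = 1**2 = 1)
r = -1/375 (r = 1/(-375) = -1/375 ≈ -0.0026667)
(-133 - 155)*(h + r) = (-133 - 155)*(1 - 1/375) = -288*374/375 = -35904/125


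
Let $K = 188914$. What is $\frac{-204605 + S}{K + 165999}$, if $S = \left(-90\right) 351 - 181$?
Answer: $- \frac{236376}{354913} \approx -0.66601$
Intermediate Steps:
$S = -31771$ ($S = -31590 - 181 = -31771$)
$\frac{-204605 + S}{K + 165999} = \frac{-204605 - 31771}{188914 + 165999} = - \frac{236376}{354913}$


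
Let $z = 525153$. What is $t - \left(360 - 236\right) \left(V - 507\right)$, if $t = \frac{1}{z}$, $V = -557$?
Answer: $\frac{69286586209}{525153} \approx 1.3194 \cdot 10^{5}$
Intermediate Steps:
$t = \frac{1}{525153} \approx 1.9042 \cdot 10^{-6}$
$t - \left(360 - 236\right) \left(V - 507\right) = \frac{1}{525153} - \left(360 - 236\right) \left(-557 - 507\right) = \frac{1}{525153} - \left(360 - 236\right) \left(-1064\right) = \frac{1}{525153} - 124 \left(-1064\right) = \frac{1}{525153} - -131936 = \frac{1}{525153} + 131936 = \frac{69286586209}{525153}$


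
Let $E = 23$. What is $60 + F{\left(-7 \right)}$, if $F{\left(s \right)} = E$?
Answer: $83$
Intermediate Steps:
$F{\left(s \right)} = 23$
$60 + F{\left(-7 \right)} = 60 + 23 = 83$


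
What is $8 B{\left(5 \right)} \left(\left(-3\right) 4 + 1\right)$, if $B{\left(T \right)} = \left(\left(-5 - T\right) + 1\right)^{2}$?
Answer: $-7128$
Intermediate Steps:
$B{\left(T \right)} = \left(-4 - T\right)^{2}$
$8 B{\left(5 \right)} \left(\left(-3\right) 4 + 1\right) = 8 \left(4 + 5\right)^{2} \left(\left(-3\right) 4 + 1\right) = 8 \cdot 9^{2} \left(-12 + 1\right) = 8 \cdot 81 \left(-11\right) = 648 \left(-11\right) = -7128$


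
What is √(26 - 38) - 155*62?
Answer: -9610 + 2*I*√3 ≈ -9610.0 + 3.4641*I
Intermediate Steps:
√(26 - 38) - 155*62 = √(-12) - 9610 = 2*I*√3 - 9610 = -9610 + 2*I*√3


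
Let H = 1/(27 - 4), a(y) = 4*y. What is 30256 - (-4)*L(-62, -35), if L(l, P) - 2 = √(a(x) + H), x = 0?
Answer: 30264 + 4*√23/23 ≈ 30265.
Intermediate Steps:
H = 1/23 ≈ 0.043478
L(l, P) = 2 + √23/23 (L(l, P) = 2 + √(4*0 + 1/23) = 2 + √(0 + 1/23) = 2 + √(1/23) = 2 + √23/23)
30256 - (-4)*L(-62, -35) = 30256 - (-4)*(2 + √23/23) = 30256 - (-8 - 4*√23/23) = 30256 + (8 + 4*√23/23) = 30264 + 4*√23/23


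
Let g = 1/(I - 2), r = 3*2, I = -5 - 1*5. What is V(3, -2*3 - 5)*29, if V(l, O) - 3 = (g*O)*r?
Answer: 493/2 ≈ 246.50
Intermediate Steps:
I = -10 (I = -5 - 5 = -10)
r = 6
g = -1/12 (g = 1/(-10 - 2) = 1/(-12) = -1/12 ≈ -0.083333)
V(l, O) = 3 - O/2 (V(l, O) = 3 - O/12*6 = 3 - O/2)
V(3, -2*3 - 5)*29 = (3 - (-2*3 - 5)/2)*29 = (3 - (-6 - 5)/2)*29 = (3 - 1/2*(-11))*29 = (3 + 11/2)*29 = (17/2)*29 = 493/2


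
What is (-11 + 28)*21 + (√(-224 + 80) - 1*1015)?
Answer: -658 + 12*I ≈ -658.0 + 12.0*I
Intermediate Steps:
(-11 + 28)*21 + (√(-224 + 80) - 1*1015) = 17*21 + (√(-144) - 1015) = 357 + (12*I - 1015) = 357 + (-1015 + 12*I) = -658 + 12*I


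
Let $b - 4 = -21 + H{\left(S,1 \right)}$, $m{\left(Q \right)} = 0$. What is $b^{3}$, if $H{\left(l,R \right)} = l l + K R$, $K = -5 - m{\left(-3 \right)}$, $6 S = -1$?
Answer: $- \frac{494913671}{46656} \approx -10608.0$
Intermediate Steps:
$S = - \frac{1}{6}$ ($S = \frac{1}{6} \left(-1\right) = - \frac{1}{6} \approx -0.16667$)
$K = -5$ ($K = -5 - 0 = -5 + 0 = -5$)
$H{\left(l,R \right)} = l^{2} - 5 R$ ($H{\left(l,R \right)} = l l - 5 R = l^{2} - 5 R$)
$b = - \frac{791}{36}$ ($b = 4 - \left(26 - \frac{1}{36}\right) = 4 + \left(-21 + \left(\frac{1}{36} - 5\right)\right) = 4 - \frac{935}{36} = - \frac{791}{36} \approx -21.972$)
$b^{3} = \left(- \frac{791}{36}\right)^{3} = - \frac{494913671}{46656}$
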